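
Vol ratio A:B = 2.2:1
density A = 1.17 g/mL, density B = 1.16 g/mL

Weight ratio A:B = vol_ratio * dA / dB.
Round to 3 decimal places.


Weight ratio = 2.2 * 1.17 / 1.16
= 2.219

2.219


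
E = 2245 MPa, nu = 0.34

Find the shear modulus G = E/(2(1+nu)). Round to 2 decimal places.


G = 2245 / (2 * 1.34)
= 837.69 MPa

837.69


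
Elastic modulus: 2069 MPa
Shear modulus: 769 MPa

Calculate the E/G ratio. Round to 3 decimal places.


E / G = 2069 / 769 = 2.691

2.691


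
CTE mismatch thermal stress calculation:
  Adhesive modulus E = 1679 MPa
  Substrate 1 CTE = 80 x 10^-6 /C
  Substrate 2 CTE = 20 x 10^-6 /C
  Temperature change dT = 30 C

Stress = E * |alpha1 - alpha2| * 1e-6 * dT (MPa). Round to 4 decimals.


delta_alpha = |80 - 20| = 60 x 10^-6/C
Stress = 1679 * 60e-6 * 30
= 3.0222 MPa

3.0222


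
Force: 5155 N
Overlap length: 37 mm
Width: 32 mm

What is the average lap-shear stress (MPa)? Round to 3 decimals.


Average shear stress = F / (overlap * width)
= 5155 / (37 * 32)
= 4.354 MPa

4.354


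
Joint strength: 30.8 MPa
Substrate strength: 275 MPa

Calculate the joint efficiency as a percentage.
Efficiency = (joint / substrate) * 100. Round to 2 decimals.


Efficiency = (30.8 / 275) * 100 = 11.20%

11.20


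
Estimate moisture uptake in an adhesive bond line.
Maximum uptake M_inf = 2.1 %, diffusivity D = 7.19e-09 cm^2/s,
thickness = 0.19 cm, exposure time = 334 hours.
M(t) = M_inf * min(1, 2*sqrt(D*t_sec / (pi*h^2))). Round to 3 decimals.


Convert time: 334 h = 1202400 s
ratio = min(1, 2*sqrt(7.19e-09*1202400/(pi*0.19^2)))
= 0.552192
M(t) = 2.1 * 0.552192 = 1.160%

1.160


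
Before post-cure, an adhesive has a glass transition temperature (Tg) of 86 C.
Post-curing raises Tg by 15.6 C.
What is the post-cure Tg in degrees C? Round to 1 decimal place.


Tg_post = Tg_base + delta_Tg
= 86 + 15.6
= 101.6 C

101.6


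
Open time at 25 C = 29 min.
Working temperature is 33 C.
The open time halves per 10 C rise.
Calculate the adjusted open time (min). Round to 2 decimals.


factor = 2^((33 - 25) / 10) = 1.7411
ot = 29 / 1.7411 = 16.66 min

16.66


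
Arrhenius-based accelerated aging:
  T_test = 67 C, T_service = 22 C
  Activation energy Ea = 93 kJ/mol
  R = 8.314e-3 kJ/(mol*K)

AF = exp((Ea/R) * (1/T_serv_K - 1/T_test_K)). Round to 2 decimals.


T_test_K = 340.15, T_serv_K = 295.15
AF = exp((93/8.314e-3) * (1/295.15 - 1/340.15))
= 150.48

150.48


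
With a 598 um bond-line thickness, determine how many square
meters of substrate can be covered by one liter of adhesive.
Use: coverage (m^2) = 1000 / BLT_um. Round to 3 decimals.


Coverage = 1000 / 598 = 1.672 m^2

1.672


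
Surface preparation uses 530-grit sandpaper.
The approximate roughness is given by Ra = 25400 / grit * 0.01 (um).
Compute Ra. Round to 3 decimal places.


Ra = 25400 / 530 * 0.01
= 254 / 530
= 0.479 um

0.479


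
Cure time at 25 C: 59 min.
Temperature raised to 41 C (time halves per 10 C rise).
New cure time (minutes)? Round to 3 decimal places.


Acceleration factor = 2^(16/10) = 3.0314
New time = 59 / 3.0314 = 19.463 min

19.463


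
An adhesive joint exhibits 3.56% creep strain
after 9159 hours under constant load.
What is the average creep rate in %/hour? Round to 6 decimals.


Creep rate = strain / time
= 3.56 / 9159
= 0.000389 %/h

0.000389


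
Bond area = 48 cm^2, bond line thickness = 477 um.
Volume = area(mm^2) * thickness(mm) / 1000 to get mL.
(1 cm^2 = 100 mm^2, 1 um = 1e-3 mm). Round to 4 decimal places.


area_mm2 = 48 * 100 = 4800
blt_mm = 477 * 1e-3 = 0.477
vol_mm3 = 4800 * 0.477 = 2289.6
vol_mL = 2289.6 / 1000 = 2.2896 mL

2.2896


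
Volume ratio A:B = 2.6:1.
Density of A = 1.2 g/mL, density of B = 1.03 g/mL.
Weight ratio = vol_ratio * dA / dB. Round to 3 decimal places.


Wt ratio = 2.6 * 1.2 / 1.03
= 3.029

3.029


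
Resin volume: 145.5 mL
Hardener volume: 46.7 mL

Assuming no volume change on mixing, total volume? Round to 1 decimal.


V_total = 145.5 + 46.7 = 192.2 mL

192.2


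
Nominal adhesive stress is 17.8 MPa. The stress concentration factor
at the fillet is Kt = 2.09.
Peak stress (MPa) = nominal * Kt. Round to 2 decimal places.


Peak = 17.8 * 2.09 = 37.20 MPa

37.20


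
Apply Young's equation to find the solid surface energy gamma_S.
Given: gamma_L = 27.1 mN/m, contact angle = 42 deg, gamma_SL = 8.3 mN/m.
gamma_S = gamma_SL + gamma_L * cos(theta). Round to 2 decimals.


theta_rad = 42 * pi/180 = 0.733038
gamma_S = 8.3 + 27.1 * cos(0.733038)
= 28.44 mN/m

28.44


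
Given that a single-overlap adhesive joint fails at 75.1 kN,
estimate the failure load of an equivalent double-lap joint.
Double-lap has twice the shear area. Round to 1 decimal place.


Double-lap factor = 2
Expected load = 75.1 * 2 = 150.2 kN

150.2


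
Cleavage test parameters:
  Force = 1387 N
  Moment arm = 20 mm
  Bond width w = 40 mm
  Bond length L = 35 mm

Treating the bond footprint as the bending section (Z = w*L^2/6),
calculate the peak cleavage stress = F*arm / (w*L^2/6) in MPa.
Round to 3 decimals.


M = 1387 * 20 = 27740 N*mm
Z = 40 * 35^2 / 6 = 49000 / 6 mm^3
sigma = M / Z = 6 * 27740 / 49000 = 166440 / 49000
= 3.397 MPa

3.397


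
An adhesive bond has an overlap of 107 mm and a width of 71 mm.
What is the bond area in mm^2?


Bond area = overlap * width
= 107 * 71
= 7597 mm^2

7597


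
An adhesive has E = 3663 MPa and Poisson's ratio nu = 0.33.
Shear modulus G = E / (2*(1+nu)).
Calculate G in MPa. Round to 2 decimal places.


G = 3663 / (2*(1+0.33))
= 3663 / 2.66
= 1377.07 MPa

1377.07


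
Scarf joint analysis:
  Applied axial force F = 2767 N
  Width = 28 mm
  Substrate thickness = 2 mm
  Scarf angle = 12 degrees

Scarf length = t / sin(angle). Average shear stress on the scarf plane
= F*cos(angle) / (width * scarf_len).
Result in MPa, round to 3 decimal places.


Scarf length = 2 / sin(12 deg) = 9.6195 mm
cos(12 deg) = 0.978148
Shear = 2767 * 0.978148 / (28 * 9.6195)
= 10.049 MPa

10.049


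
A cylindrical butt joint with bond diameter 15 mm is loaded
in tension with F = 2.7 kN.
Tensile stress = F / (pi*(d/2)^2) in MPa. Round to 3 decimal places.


Area = pi * (15/2)^2 = 176.7146 mm^2
Stress = 2.7*1000 / 176.7146
= 15.279 MPa

15.279


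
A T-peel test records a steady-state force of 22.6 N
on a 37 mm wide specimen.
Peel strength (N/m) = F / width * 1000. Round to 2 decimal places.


Peel strength = 22.6 / 37 * 1000
= 610.81 N/m

610.81


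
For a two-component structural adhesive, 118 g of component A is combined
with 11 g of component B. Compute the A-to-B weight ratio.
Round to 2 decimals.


Weight ratio A:B = 118 / 11
= 10.73

10.73


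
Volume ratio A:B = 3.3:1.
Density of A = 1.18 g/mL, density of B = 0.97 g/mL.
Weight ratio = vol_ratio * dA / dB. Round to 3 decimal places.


Wt ratio = 3.3 * 1.18 / 0.97
= 4.014

4.014


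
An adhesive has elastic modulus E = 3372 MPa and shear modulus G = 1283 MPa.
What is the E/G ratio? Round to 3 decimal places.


E/G = 3372 / 1283 = 2.628

2.628


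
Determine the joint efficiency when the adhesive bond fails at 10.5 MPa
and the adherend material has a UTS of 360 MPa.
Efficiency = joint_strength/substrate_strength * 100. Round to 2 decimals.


Joint efficiency = 10.5 / 360 * 100
= 2.92%

2.92


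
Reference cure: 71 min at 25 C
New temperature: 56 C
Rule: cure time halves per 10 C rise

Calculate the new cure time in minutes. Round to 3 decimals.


factor = 2^((56-25)/10) = 8.5742
t_new = 71 / 8.5742 = 8.281 min

8.281


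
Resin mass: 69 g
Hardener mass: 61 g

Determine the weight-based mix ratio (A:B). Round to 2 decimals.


Ratio = 69 / 61 = 1.13

1.13


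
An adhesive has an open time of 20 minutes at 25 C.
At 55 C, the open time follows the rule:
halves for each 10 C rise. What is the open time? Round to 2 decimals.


Factor = 2^((55-25)/10) = 8.0000
Open time = 20 / 8.0000 = 2.50 min

2.50


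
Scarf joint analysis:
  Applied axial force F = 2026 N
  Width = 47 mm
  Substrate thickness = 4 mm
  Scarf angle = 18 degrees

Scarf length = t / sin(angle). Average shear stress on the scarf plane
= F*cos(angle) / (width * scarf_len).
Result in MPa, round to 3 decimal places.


Scarf length = 4 / sin(18 deg) = 12.9443 mm
cos(18 deg) = 0.951057
Shear = 2026 * 0.951057 / (47 * 12.9443)
= 3.167 MPa

3.167


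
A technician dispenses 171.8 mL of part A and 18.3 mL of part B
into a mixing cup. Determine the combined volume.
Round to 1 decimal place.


Combined volume = 171.8 + 18.3
= 190.1 mL

190.1


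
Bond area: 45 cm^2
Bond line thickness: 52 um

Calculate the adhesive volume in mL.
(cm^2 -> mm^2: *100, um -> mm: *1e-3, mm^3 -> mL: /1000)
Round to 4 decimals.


V = 45*100 * 52*1e-3 / 1000
= 0.2340 mL

0.2340


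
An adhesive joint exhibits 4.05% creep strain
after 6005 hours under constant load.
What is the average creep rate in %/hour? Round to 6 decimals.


Creep rate = strain / time
= 4.05 / 6005
= 0.000674 %/h

0.000674


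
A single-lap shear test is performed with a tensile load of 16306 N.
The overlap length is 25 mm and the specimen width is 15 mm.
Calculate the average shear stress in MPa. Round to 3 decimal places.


Shear stress = F / (overlap * width)
= 16306 / (25 * 15)
= 16306 / 375
= 43.483 MPa

43.483


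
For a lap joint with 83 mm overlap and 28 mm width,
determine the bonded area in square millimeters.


Area = 83 * 28 = 2324 mm^2

2324


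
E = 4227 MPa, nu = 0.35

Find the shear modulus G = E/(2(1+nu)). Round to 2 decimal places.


G = 4227 / (2 * 1.35)
= 1565.56 MPa

1565.56


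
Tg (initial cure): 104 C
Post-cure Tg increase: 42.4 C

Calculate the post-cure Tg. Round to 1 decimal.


Post-cure Tg = 104 + 42.4 = 146.4 C

146.4


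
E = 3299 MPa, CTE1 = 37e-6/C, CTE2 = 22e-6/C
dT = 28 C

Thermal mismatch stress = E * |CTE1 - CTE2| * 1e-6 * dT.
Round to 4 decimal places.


= 3299 * 15e-6 * 28
= 1.3856 MPa

1.3856


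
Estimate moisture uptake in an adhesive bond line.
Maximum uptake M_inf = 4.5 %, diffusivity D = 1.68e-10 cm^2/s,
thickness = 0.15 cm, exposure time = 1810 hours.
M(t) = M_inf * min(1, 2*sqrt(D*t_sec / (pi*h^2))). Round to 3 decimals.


Convert time: 1810 h = 6516000 s
ratio = min(1, 2*sqrt(1.68e-10*6516000/(pi*0.15^2)))
= 0.248891
M(t) = 4.5 * 0.248891 = 1.120%

1.120


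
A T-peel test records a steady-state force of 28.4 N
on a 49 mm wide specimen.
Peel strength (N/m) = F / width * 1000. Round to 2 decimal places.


Peel strength = 28.4 / 49 * 1000
= 579.59 N/m

579.59


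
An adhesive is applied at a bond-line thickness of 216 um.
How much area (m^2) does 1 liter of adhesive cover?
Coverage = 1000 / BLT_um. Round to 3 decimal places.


Coverage = 1000 / 216 = 4.630 m^2

4.630


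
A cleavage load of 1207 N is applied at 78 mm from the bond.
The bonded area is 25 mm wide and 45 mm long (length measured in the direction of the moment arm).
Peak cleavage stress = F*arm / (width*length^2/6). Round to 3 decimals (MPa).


Moment = 1207 * 78 = 94146 N*mm
Section modulus = 25 * 2025 / 6 = 50625 / 6 mm^3
Stress = 94146 / (50625 / 6) = 564876 / 50625
= 11.158 MPa

11.158


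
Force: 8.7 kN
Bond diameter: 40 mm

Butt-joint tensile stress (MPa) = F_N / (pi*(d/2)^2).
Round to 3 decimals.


F_N = 8.7 * 1000 = 8700.0 N
A = pi*(20.0)^2 = 1256.6371 mm^2
stress = 8700.0 / 1256.6371 = 6.923 MPa

6.923


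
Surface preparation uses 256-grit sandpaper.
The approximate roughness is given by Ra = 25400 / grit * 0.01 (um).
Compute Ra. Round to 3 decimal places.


Ra = 25400 / 256 * 0.01
= 254 / 256
= 0.992 um

0.992


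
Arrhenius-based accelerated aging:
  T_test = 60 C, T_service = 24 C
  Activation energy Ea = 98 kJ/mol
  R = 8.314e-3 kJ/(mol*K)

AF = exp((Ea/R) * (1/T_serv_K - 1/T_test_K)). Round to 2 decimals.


T_test_K = 333.15, T_serv_K = 297.15
AF = exp((98/8.314e-3) * (1/297.15 - 1/333.15))
= 72.71

72.71


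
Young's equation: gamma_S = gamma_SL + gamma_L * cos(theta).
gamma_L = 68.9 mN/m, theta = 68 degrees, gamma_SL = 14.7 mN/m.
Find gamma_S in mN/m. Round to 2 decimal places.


cos(68 deg) = 0.374607
gamma_S = 14.7 + 68.9 * 0.374607
= 40.51 mN/m

40.51


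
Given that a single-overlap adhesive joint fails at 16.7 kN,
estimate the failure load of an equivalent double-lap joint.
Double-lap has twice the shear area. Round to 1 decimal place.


Double-lap factor = 2
Expected load = 16.7 * 2 = 33.4 kN

33.4


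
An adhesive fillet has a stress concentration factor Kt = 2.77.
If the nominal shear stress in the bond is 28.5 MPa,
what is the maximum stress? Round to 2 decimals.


Max stress = 28.5 * 2.77 = 78.95 MPa

78.95


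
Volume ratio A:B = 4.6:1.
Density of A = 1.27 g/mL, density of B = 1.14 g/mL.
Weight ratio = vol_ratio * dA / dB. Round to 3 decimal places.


Wt ratio = 4.6 * 1.27 / 1.14
= 5.125

5.125


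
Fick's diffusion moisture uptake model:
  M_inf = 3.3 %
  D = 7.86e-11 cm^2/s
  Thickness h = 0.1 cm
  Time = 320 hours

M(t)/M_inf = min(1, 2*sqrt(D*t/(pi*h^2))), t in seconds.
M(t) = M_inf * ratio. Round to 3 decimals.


t_sec = 320 * 3600 = 1152000
ratio = 2*sqrt(7.86e-11*1152000/(pi*0.1^2))
= min(1, 0.107372)
= 0.107372
M(t) = 3.3 * 0.107372 = 0.354 %

0.354


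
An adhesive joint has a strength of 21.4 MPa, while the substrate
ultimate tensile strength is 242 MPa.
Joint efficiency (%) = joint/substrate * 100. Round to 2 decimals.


Efficiency = 21.4 / 242 * 100
= 8.84%

8.84


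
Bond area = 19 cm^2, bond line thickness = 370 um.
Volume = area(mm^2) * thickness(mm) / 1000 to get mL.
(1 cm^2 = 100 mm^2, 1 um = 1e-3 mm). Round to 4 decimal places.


area_mm2 = 19 * 100 = 1900
blt_mm = 370 * 1e-3 = 0.37
vol_mm3 = 1900 * 0.37 = 703.0
vol_mL = 703.0 / 1000 = 0.7030 mL

0.7030


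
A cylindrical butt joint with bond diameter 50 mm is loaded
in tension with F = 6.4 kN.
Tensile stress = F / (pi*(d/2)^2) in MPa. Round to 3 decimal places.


Area = pi * (50/2)^2 = 1963.4954 mm^2
Stress = 6.4*1000 / 1963.4954
= 3.259 MPa

3.259


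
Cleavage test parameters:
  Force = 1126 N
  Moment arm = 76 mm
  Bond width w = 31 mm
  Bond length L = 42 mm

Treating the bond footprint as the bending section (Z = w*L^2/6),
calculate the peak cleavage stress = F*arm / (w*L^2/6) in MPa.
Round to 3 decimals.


M = 1126 * 76 = 85576 N*mm
Z = 31 * 42^2 / 6 = 54684 / 6 mm^3
sigma = M / Z = 6 * 85576 / 54684 = 513456 / 54684
= 9.390 MPa

9.390


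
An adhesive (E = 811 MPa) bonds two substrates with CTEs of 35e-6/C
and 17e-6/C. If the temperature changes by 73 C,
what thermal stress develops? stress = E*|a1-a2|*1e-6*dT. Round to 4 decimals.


Stress = 811 * |35 - 17| * 1e-6 * 73
= 1.0657 MPa

1.0657


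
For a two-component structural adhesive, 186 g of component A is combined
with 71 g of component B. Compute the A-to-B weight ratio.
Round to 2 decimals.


Weight ratio A:B = 186 / 71
= 2.62

2.62


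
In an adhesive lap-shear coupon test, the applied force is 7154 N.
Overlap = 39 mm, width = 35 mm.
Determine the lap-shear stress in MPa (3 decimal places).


stress = F / (overlap * width)
= 7154 / (39 * 35)
= 5.241 MPa

5.241


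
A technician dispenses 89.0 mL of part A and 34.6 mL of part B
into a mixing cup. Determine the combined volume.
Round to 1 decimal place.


Combined volume = 89.0 + 34.6
= 123.6 mL

123.6


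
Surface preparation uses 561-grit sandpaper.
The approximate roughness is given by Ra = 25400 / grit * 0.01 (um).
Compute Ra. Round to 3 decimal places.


Ra = 25400 / 561 * 0.01
= 254 / 561
= 0.453 um

0.453


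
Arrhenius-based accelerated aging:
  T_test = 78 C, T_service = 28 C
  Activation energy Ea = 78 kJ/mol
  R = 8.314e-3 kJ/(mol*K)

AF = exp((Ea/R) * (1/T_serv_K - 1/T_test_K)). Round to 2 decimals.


T_test_K = 351.15, T_serv_K = 301.15
AF = exp((78/8.314e-3) * (1/301.15 - 1/351.15))
= 84.43

84.43


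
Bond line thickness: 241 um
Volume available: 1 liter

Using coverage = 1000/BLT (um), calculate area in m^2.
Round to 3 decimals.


1 L = 1e6 mm^3, thickness = 241 um = 0.241 mm
Area = 1e6 / 0.241 mm^2 = (1e6 / 0.241) / 1e6 m^2 = 1000 / 241 m^2
= 4.149 m^2

4.149


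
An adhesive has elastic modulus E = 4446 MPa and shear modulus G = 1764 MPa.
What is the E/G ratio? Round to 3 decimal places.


E/G = 4446 / 1764 = 2.520

2.520


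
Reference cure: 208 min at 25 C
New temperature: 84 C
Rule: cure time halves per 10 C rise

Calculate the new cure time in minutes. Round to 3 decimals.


factor = 2^((84-25)/10) = 59.7141
t_new = 208 / 59.7141 = 3.483 min

3.483


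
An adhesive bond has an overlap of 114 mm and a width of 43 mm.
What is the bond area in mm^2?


Bond area = overlap * width
= 114 * 43
= 4902 mm^2

4902


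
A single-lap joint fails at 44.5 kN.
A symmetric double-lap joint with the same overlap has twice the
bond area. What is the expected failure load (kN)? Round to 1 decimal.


Double-lap load = 2 * 44.5 = 89.0 kN

89.0


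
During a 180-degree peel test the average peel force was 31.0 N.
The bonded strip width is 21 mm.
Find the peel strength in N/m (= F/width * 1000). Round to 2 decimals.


Peel strength = F/width * 1000
= 31.0 / 21 * 1000
= 1476.19 N/m

1476.19


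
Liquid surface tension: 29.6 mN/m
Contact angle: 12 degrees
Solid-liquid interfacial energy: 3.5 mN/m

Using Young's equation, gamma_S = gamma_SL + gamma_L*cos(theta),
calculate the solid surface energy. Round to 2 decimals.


gamma_S = 3.5 + 29.6 * cos(12)
= 32.45 mN/m

32.45


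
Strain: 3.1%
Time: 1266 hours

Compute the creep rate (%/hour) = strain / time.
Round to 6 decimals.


Creep rate = 3.1 / 1266
= 0.002449 %/h

0.002449


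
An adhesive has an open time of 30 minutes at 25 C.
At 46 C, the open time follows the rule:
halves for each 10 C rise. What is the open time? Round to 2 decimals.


Factor = 2^((46-25)/10) = 4.2871
Open time = 30 / 4.2871 = 7.00 min

7.00


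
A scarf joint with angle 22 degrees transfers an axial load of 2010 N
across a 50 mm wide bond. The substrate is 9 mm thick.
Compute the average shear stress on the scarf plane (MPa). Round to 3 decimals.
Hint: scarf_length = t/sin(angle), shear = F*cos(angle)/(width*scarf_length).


scarf_length = 9 / sin(22 deg) = 24.0252 mm
cos(22 deg) = 0.927184
shear stress = 2010 * 0.927184 / (50 * 24.0252)
= 1.551 MPa

1.551


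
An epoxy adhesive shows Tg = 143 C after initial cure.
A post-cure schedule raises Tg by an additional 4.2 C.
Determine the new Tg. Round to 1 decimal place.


New Tg = 143 + 4.2
= 147.2 C

147.2


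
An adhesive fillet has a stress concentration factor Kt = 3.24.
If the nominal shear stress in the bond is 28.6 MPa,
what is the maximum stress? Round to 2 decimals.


Max stress = 28.6 * 3.24 = 92.66 MPa

92.66


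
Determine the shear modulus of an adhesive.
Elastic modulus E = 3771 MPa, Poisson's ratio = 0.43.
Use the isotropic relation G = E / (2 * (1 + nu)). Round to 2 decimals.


G = 3771 / (2*(1+0.43)) = 3771 / 2.86
= 1318.53 MPa

1318.53


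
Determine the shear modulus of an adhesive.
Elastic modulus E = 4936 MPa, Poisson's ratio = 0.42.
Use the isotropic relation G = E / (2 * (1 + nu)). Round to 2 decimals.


G = 4936 / (2*(1+0.42)) = 4936 / 2.84
= 1738.03 MPa

1738.03


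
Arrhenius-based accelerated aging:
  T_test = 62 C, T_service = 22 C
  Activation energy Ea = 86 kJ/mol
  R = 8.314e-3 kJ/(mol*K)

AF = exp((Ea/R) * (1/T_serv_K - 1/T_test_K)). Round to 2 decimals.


T_test_K = 335.15, T_serv_K = 295.15
AF = exp((86/8.314e-3) * (1/295.15 - 1/335.15))
= 65.55

65.55


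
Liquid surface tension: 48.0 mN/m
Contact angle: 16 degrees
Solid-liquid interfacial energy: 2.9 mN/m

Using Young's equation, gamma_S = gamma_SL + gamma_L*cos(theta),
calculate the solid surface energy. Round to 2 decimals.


gamma_S = 2.9 + 48.0 * cos(16)
= 49.04 mN/m

49.04


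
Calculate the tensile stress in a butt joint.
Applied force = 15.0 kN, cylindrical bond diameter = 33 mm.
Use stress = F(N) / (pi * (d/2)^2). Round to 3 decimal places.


A = pi * 16.5^2 = 855.2986 mm^2
sigma = 15000.0 / 855.2986 = 17.538 MPa

17.538


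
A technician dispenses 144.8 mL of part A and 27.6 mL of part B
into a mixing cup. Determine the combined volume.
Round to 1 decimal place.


Combined volume = 144.8 + 27.6
= 172.4 mL

172.4


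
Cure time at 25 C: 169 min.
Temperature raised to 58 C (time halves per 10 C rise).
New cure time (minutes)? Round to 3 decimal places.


Acceleration factor = 2^(33/10) = 9.8492
New time = 169 / 9.8492 = 17.159 min

17.159


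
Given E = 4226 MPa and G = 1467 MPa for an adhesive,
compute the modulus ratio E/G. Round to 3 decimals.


E/G ratio = 4226 / 1467 = 2.881

2.881


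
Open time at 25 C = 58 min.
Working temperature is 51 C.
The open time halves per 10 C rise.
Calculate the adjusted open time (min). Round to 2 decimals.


factor = 2^((51 - 25) / 10) = 6.0629
ot = 58 / 6.0629 = 9.57 min

9.57


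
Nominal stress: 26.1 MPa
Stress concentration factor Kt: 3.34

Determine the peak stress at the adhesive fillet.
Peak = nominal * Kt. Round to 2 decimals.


Peak stress = 26.1 * 3.34
= 87.17 MPa

87.17


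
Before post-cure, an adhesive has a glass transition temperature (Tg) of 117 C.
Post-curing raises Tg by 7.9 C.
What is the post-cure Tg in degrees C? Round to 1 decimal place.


Tg_post = Tg_base + delta_Tg
= 117 + 7.9
= 124.9 C

124.9


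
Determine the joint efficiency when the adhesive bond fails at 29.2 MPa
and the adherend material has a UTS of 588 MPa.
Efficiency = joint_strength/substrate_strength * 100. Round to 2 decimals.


Joint efficiency = 29.2 / 588 * 100
= 4.97%

4.97


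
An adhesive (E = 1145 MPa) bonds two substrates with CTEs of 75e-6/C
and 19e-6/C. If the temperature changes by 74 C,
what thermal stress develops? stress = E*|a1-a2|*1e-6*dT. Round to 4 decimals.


Stress = 1145 * |75 - 19| * 1e-6 * 74
= 4.7449 MPa

4.7449


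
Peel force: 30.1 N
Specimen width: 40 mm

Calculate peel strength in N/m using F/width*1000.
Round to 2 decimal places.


Peel strength = 30.1 / 40 * 1000 = 752.50 N/m

752.50


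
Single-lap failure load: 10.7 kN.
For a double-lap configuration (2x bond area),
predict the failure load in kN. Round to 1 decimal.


Failure load = 10.7 * 2 = 21.4 kN

21.4


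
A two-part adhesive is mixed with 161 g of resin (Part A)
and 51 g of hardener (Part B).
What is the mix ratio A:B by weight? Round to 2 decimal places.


Mix ratio = mass_A / mass_B
= 161 / 51
= 3.16

3.16


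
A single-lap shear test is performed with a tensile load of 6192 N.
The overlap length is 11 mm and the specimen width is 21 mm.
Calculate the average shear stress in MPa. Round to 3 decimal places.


Shear stress = F / (overlap * width)
= 6192 / (11 * 21)
= 6192 / 231
= 26.805 MPa

26.805


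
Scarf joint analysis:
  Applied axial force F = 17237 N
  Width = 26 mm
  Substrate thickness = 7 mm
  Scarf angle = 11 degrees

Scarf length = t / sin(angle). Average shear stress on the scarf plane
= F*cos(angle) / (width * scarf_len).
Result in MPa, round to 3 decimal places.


Scarf length = 7 / sin(11 deg) = 36.6859 mm
cos(11 deg) = 0.981627
Shear = 17237 * 0.981627 / (26 * 36.6859)
= 17.739 MPa

17.739


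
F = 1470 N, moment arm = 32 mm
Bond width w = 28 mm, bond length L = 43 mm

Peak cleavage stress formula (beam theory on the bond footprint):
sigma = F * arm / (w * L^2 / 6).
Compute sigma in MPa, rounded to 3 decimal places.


sigma = (1470 * 32) / (28 * 1849 / 6)
= 47040 * 6 / 51772
= 282240 / 51772
= 5.452 MPa

5.452


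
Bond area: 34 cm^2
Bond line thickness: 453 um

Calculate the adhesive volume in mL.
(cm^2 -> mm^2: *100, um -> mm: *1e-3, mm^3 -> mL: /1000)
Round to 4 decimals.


V = 34*100 * 453*1e-3 / 1000
= 1.5402 mL

1.5402


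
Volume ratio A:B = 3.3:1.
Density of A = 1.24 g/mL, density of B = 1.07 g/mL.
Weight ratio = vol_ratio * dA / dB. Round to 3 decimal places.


Wt ratio = 3.3 * 1.24 / 1.07
= 3.824

3.824


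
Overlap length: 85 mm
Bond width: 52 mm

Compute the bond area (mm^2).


Bond area = 85 * 52 = 4420 mm^2

4420


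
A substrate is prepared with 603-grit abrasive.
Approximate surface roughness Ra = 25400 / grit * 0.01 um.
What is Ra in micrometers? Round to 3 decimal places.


Ra = 25400 / 603 * 0.01 = 0.421 um

0.421


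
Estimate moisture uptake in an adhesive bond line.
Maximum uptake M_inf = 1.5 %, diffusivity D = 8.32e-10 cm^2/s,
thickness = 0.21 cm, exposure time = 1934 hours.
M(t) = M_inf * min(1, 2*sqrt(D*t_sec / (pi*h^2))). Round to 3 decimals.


Convert time: 1934 h = 6962400 s
ratio = min(1, 2*sqrt(8.32e-10*6962400/(pi*0.21^2)))
= 0.408956
M(t) = 1.5 * 0.408956 = 0.613%

0.613


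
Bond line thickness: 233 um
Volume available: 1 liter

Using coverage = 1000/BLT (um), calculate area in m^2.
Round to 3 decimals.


1 L = 1e6 mm^3, thickness = 233 um = 0.233 mm
Area = 1e6 / 0.233 mm^2 = (1e6 / 0.233) / 1e6 m^2 = 1000 / 233 m^2
= 4.292 m^2

4.292


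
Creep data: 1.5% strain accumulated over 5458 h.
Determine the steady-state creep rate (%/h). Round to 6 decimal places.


Rate = 1.5 / 5458 = 0.000275 %/h

0.000275


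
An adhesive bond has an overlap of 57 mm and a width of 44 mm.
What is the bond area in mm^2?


Bond area = overlap * width
= 57 * 44
= 2508 mm^2

2508


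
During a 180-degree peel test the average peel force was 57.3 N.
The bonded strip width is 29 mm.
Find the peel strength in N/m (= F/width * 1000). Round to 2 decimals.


Peel strength = F/width * 1000
= 57.3 / 29 * 1000
= 1975.86 N/m

1975.86


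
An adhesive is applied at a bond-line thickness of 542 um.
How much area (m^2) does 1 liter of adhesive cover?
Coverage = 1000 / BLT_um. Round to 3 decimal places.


Coverage = 1000 / 542 = 1.845 m^2

1.845


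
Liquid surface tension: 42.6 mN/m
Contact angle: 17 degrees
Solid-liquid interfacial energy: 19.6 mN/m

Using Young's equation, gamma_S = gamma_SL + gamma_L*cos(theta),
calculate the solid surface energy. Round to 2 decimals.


gamma_S = 19.6 + 42.6 * cos(17)
= 60.34 mN/m

60.34


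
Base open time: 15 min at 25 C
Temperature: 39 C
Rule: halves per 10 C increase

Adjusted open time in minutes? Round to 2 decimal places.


Acceleration = 2^((39-25)/10) = 2.6390
Open time = 15 / 2.6390 = 5.68 min

5.68


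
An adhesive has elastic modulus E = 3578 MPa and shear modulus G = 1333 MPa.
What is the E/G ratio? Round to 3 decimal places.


E/G = 3578 / 1333 = 2.684

2.684


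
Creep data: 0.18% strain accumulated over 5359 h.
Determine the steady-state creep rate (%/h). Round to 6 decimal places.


Rate = 0.18 / 5359 = 0.000034 %/h

0.000034


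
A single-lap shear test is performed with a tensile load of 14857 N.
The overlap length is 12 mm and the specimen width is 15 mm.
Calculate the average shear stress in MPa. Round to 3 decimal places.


Shear stress = F / (overlap * width)
= 14857 / (12 * 15)
= 14857 / 180
= 82.539 MPa

82.539


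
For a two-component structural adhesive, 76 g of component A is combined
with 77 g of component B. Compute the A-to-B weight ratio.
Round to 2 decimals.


Weight ratio A:B = 76 / 77
= 0.99

0.99


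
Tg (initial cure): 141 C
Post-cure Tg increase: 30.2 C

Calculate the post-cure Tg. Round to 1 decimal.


Post-cure Tg = 141 + 30.2 = 171.2 C

171.2


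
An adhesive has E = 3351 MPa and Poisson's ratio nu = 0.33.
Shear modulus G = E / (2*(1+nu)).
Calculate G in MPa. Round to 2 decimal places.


G = 3351 / (2*(1+0.33))
= 3351 / 2.66
= 1259.77 MPa

1259.77


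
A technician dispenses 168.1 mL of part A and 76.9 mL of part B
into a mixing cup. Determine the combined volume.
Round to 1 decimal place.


Combined volume = 168.1 + 76.9
= 245.0 mL

245.0


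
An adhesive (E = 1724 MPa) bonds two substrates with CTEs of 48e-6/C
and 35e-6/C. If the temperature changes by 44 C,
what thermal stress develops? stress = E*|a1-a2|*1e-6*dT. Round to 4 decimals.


Stress = 1724 * |48 - 35| * 1e-6 * 44
= 0.9861 MPa

0.9861


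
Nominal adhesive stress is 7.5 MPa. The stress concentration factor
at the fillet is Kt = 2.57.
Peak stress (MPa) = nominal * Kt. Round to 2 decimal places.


Peak = 7.5 * 2.57 = 19.28 MPa

19.28


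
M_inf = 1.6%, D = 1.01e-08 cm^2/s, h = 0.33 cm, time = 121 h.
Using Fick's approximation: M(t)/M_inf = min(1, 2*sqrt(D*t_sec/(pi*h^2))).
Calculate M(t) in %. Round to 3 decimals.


t = 435600 s
ratio = min(1, 2*sqrt(1.01e-08*435600/(pi*0.1089)))
= 0.226801
M(t) = 1.6 * 0.226801 = 0.363%

0.363


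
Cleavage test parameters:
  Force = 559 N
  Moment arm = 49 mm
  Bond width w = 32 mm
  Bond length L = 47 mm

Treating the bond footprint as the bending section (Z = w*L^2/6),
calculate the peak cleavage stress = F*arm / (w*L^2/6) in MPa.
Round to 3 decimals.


M = 559 * 49 = 27391 N*mm
Z = 32 * 47^2 / 6 = 70688 / 6 mm^3
sigma = M / Z = 6 * 27391 / 70688 = 164346 / 70688
= 2.325 MPa

2.325


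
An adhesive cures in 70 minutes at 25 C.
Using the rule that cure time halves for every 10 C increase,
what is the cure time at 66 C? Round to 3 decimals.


Factor = 2^((66 - 25) / 10) = 17.1484
Cure time = 70 / 17.1484
= 4.082 minutes

4.082


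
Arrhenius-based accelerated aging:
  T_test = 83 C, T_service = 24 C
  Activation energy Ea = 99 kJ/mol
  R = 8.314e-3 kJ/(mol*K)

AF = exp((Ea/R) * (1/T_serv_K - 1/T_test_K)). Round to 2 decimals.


T_test_K = 356.15, T_serv_K = 297.15
AF = exp((99/8.314e-3) * (1/297.15 - 1/356.15))
= 763.93

763.93


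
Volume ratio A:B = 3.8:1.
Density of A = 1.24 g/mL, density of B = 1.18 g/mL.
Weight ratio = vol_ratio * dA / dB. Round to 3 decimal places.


Wt ratio = 3.8 * 1.24 / 1.18
= 3.993

3.993


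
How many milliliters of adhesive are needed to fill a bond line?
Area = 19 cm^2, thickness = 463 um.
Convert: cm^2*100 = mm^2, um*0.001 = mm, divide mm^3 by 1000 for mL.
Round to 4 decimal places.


= (19 * 100) * (463 * 0.001) / 1000
= 0.8797 mL

0.8797


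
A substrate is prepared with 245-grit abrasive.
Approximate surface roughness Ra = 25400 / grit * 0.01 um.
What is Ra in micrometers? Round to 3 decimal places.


Ra = 25400 / 245 * 0.01 = 1.037 um

1.037


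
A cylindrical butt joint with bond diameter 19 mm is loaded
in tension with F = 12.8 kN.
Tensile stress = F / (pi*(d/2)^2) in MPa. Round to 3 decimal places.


Area = pi * (19/2)^2 = 283.5287 mm^2
Stress = 12.8*1000 / 283.5287
= 45.145 MPa

45.145


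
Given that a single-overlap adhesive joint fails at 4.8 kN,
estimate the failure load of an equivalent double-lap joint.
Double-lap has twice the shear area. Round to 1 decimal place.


Double-lap factor = 2
Expected load = 4.8 * 2 = 9.6 kN

9.6


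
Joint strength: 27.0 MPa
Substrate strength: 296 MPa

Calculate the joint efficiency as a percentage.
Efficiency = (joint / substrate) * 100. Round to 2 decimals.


Efficiency = (27.0 / 296) * 100 = 9.12%

9.12


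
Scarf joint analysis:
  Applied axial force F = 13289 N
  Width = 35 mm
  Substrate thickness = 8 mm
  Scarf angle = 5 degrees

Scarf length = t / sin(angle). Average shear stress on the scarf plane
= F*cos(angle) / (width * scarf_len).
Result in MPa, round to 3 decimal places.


Scarf length = 8 / sin(5 deg) = 91.7897 mm
cos(5 deg) = 0.996195
Shear = 13289 * 0.996195 / (35 * 91.7897)
= 4.121 MPa

4.121


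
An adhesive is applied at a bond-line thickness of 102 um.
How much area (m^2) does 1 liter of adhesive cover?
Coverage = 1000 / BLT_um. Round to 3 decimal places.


Coverage = 1000 / 102 = 9.804 m^2

9.804


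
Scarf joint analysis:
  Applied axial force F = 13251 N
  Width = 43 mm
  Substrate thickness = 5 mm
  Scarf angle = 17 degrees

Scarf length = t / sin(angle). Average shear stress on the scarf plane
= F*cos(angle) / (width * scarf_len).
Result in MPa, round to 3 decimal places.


Scarf length = 5 / sin(17 deg) = 17.1015 mm
cos(17 deg) = 0.956305
Shear = 13251 * 0.956305 / (43 * 17.1015)
= 17.232 MPa

17.232


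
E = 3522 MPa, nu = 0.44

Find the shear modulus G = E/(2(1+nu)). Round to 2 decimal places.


G = 3522 / (2 * 1.44)
= 1222.92 MPa

1222.92


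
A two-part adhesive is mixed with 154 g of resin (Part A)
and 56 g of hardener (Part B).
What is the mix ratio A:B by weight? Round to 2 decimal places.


Mix ratio = mass_A / mass_B
= 154 / 56
= 2.75

2.75


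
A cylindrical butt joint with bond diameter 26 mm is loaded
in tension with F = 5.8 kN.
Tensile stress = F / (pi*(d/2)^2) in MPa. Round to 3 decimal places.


Area = pi * (26/2)^2 = 530.9292 mm^2
Stress = 5.8*1000 / 530.9292
= 10.924 MPa

10.924


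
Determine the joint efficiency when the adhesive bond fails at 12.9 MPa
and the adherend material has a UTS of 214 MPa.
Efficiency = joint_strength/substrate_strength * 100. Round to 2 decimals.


Joint efficiency = 12.9 / 214 * 100
= 6.03%

6.03


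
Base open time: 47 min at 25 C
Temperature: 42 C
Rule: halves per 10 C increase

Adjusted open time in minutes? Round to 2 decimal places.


Acceleration = 2^((42-25)/10) = 3.2490
Open time = 47 / 3.2490 = 14.47 min

14.47


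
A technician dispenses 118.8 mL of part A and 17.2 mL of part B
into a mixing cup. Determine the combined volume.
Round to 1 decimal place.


Combined volume = 118.8 + 17.2
= 136.0 mL

136.0


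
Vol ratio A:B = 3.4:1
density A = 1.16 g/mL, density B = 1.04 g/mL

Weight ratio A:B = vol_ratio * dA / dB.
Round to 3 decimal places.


Weight ratio = 3.4 * 1.16 / 1.04
= 3.792

3.792


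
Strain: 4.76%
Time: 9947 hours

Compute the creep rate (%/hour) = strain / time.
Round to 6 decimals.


Creep rate = 4.76 / 9947
= 0.000479 %/h

0.000479


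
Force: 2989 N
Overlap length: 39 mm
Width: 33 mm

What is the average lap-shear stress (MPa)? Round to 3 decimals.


Average shear stress = F / (overlap * width)
= 2989 / (39 * 33)
= 2.322 MPa

2.322


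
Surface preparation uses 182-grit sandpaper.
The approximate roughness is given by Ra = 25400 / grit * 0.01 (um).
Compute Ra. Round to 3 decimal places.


Ra = 25400 / 182 * 0.01
= 254 / 182
= 1.396 um

1.396


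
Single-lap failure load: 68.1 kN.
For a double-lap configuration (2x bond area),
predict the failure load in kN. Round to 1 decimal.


Failure load = 68.1 * 2 = 136.2 kN

136.2


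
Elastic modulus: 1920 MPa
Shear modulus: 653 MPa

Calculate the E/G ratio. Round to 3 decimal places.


E / G = 1920 / 653 = 2.940

2.940


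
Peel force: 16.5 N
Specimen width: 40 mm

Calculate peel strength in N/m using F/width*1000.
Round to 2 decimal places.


Peel strength = 16.5 / 40 * 1000 = 412.50 N/m

412.50


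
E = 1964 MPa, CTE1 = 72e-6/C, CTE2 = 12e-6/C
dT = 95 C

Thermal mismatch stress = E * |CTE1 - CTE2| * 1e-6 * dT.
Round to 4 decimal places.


= 1964 * 60e-6 * 95
= 11.1948 MPa

11.1948


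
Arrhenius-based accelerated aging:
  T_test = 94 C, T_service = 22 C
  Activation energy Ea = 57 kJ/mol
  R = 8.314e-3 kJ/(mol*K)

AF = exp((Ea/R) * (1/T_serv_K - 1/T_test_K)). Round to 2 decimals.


T_test_K = 367.15, T_serv_K = 295.15
AF = exp((57/8.314e-3) * (1/295.15 - 1/367.15))
= 95.13

95.13


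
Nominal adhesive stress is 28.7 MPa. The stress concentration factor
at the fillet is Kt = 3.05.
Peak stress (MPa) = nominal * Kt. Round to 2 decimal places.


Peak = 28.7 * 3.05 = 87.54 MPa

87.54


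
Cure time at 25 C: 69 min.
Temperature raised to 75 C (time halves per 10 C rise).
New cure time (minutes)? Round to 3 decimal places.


Acceleration factor = 2^(50/10) = 32.0000
New time = 69 / 32.0000 = 2.156 min

2.156


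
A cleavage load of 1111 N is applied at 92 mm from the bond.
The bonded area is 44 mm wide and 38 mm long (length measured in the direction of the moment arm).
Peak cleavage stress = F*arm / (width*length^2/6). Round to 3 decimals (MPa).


Moment = 1111 * 92 = 102212 N*mm
Section modulus = 44 * 1444 / 6 = 63536 / 6 mm^3
Stress = 102212 / (63536 / 6) = 613272 / 63536
= 9.652 MPa

9.652


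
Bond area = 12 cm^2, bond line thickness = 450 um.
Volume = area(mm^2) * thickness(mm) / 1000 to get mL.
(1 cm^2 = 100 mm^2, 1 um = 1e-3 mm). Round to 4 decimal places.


area_mm2 = 12 * 100 = 1200
blt_mm = 450 * 1e-3 = 0.45
vol_mm3 = 1200 * 0.45 = 540.0
vol_mL = 540.0 / 1000 = 0.5400 mL

0.5400


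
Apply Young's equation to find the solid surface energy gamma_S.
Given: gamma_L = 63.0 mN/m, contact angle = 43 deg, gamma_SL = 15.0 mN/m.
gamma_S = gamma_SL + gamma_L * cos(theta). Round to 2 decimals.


theta_rad = 43 * pi/180 = 0.750492
gamma_S = 15.0 + 63.0 * cos(0.750492)
= 61.08 mN/m

61.08


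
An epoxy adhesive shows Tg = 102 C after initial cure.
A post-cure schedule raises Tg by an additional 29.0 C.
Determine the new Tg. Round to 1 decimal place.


New Tg = 102 + 29.0
= 131.0 C

131.0


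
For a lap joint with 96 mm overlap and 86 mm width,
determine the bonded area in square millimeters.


Area = 96 * 86 = 8256 mm^2

8256


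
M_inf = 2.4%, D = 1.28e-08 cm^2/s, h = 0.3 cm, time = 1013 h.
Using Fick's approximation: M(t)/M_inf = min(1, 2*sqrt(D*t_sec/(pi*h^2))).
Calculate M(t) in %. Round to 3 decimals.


t = 3646800 s
ratio = min(1, 2*sqrt(1.28e-08*3646800/(pi*0.0900)))
= 0.812634
M(t) = 2.4 * 0.812634 = 1.950%

1.950


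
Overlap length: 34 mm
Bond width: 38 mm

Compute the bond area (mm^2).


Bond area = 34 * 38 = 1292 mm^2

1292


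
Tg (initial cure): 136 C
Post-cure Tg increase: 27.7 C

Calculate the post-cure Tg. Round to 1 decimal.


Post-cure Tg = 136 + 27.7 = 163.7 C

163.7


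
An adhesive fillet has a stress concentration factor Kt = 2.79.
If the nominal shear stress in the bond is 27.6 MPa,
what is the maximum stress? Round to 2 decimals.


Max stress = 27.6 * 2.79 = 77.00 MPa

77.00


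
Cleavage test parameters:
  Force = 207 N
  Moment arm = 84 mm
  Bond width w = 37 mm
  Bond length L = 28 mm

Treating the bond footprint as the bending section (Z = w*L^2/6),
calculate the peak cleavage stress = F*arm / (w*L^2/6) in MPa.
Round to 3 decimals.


M = 207 * 84 = 17388 N*mm
Z = 37 * 28^2 / 6 = 29008 / 6 mm^3
sigma = M / Z = 6 * 17388 / 29008 = 104328 / 29008
= 3.597 MPa

3.597


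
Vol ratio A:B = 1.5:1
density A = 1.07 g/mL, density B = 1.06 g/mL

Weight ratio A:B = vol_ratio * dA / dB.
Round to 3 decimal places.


Weight ratio = 1.5 * 1.07 / 1.06
= 1.514

1.514


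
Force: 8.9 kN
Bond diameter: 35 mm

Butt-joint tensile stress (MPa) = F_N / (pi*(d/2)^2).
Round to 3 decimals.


F_N = 8.9 * 1000 = 8900.0 N
A = pi*(17.5)^2 = 962.1128 mm^2
stress = 8900.0 / 962.1128 = 9.250 MPa

9.250


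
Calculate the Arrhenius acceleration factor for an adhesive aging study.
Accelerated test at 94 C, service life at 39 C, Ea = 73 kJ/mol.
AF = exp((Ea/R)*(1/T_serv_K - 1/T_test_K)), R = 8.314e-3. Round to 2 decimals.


T_test = 367.15 K, T_serv = 312.15 K
Ea/R = 73 / 0.008314 = 8780.37
AF = exp(8780.37 * (1/312.15 - 1/367.15))
= 67.61

67.61


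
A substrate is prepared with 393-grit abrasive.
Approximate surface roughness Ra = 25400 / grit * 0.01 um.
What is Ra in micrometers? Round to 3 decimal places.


Ra = 25400 / 393 * 0.01 = 0.646 um

0.646


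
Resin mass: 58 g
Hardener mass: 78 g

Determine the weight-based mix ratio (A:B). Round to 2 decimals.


Ratio = 58 / 78 = 0.74

0.74


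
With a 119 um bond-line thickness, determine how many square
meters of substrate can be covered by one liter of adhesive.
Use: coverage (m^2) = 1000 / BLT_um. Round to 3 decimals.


Coverage = 1000 / 119 = 8.403 m^2

8.403


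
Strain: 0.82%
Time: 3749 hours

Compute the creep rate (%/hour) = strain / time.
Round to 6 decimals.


Creep rate = 0.82 / 3749
= 0.000219 %/h

0.000219


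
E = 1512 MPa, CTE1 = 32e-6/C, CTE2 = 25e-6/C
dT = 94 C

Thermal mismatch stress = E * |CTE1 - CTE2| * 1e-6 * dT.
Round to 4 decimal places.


= 1512 * 7e-6 * 94
= 0.9949 MPa

0.9949
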